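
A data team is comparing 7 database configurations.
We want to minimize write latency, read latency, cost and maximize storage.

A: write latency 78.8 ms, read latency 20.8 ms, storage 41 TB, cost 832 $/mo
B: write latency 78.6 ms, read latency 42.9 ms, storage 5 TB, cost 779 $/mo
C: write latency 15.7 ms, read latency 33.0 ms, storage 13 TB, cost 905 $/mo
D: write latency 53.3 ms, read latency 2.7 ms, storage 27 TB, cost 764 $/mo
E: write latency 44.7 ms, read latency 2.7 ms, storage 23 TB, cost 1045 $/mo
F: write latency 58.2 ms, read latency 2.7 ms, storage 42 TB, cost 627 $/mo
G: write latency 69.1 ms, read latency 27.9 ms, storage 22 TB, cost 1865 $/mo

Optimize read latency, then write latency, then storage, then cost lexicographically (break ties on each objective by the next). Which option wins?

E

First minimize read latency: best is 2.7, kept {D, E, F}.
Then minimize write latency: best is 44.7, kept {E}.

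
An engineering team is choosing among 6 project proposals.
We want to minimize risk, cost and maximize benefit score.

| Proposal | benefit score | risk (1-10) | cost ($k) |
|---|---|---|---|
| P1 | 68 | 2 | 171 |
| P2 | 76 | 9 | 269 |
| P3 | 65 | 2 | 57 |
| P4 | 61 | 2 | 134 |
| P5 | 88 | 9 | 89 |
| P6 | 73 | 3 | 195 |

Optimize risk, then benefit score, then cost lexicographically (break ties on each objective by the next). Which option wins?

P1

First minimize risk: best is 2, kept {P1, P3, P4}.
Then maximize benefit score: best is 68, kept {P1}.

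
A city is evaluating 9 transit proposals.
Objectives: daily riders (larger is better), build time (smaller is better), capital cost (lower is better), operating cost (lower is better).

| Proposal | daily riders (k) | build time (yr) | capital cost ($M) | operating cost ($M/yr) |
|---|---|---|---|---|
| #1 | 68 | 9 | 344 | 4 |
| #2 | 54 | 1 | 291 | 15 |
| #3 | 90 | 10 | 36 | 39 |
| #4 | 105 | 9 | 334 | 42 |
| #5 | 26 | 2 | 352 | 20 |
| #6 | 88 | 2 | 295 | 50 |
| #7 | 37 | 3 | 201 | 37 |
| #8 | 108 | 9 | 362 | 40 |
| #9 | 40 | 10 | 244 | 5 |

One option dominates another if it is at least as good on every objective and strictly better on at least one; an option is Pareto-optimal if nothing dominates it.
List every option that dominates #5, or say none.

#2: daily riders 54≥26, build time 1≤2, capital cost 291≤352, operating cost 15≤20 — dominates #5.
Others (#1, #3, #4, #6, #7, #8, #9) are each worse than #5 on at least one objective.

#2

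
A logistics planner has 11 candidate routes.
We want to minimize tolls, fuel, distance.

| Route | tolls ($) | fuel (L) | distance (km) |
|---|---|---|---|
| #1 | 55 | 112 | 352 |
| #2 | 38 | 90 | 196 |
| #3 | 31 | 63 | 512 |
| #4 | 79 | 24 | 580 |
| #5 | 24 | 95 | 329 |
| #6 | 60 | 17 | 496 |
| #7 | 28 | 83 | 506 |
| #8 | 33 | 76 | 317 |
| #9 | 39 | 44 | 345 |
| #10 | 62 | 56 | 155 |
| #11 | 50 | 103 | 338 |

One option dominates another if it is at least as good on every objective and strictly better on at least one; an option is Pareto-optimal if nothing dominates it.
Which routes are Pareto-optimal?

#2, #3, #5, #6, #7, #8, #9, #10

#1: dominated by #2 (tolls 38≤55, fuel 90≤112, distance 196≤352).
#2: not dominated.
#3: not dominated.
#4: dominated by #6 (tolls 60≤79, fuel 17≤24, distance 496≤580).
#5: not dominated (best tolls).
#6: not dominated (best fuel).
#7: not dominated.
#8: not dominated.
#9: not dominated.
#10: not dominated (best distance).
#11: dominated by #2 (tolls 38≤50, fuel 90≤103, distance 196≤338).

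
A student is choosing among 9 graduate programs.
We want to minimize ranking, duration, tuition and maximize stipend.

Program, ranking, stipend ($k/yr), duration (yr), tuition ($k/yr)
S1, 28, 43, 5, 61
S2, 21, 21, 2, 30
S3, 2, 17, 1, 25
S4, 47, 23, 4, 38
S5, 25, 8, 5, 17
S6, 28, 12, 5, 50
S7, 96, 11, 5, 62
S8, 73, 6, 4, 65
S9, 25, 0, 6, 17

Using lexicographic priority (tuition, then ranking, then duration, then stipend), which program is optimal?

First minimize tuition: best is 17, kept {S5, S9}.
Then minimize ranking: best is 25, kept {S5, S9}.
Then minimize duration: best is 5, kept {S5}.

S5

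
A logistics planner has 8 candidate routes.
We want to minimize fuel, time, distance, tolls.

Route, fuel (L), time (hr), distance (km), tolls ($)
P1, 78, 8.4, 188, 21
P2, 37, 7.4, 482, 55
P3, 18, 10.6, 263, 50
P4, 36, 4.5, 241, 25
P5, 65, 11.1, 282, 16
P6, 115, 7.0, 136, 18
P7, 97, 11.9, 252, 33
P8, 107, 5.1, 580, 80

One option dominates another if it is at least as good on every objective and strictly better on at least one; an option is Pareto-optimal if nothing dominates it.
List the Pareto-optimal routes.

P1: not dominated.
P2: dominated by P4 (fuel 36≤37, time 4.5≤7.4, distance 241≤482, tolls 25≤55).
P3: not dominated (best fuel).
P4: not dominated (best time).
P5: not dominated (best tolls).
P6: not dominated (best distance).
P7: dominated by P1 (fuel 78≤97, time 8.4≤11.9, distance 188≤252, tolls 21≤33).
P8: dominated by P4 (fuel 36≤107, time 4.5≤5.1, distance 241≤580, tolls 25≤80).

P1, P3, P4, P5, P6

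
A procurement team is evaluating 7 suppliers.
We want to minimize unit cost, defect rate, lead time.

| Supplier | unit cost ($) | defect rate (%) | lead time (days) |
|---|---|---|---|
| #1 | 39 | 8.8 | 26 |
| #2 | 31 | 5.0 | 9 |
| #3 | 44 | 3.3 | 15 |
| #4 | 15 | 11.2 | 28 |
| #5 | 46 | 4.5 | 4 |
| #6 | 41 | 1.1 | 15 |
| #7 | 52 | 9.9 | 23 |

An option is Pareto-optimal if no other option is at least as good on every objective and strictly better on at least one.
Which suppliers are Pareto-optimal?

#2, #4, #5, #6

#1: dominated by #2 (unit cost 31≤39, defect rate 5.0≤8.8, lead time 9≤26).
#2: not dominated.
#3: dominated by #6 (unit cost 41≤44, defect rate 1.1≤3.3, lead time 15≤15).
#4: not dominated (best unit cost).
#5: not dominated (best lead time).
#6: not dominated (best defect rate).
#7: dominated by #2 (unit cost 31≤52, defect rate 5.0≤9.9, lead time 9≤23).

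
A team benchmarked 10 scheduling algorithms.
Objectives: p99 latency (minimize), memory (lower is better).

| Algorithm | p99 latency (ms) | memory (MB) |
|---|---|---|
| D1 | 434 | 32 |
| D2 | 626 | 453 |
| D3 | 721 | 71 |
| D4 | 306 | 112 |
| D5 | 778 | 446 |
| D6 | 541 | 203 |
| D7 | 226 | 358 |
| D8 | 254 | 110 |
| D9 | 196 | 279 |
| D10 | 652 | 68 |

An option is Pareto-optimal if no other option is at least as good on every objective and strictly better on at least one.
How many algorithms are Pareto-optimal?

D1: not dominated (best memory).
D2: dominated by D1 (p99 latency 434≤626, memory 32≤453).
D3: dominated by D1 (p99 latency 434≤721, memory 32≤71).
D4: dominated by D8 (p99 latency 254≤306, memory 110≤112).
D5: dominated by D1 (p99 latency 434≤778, memory 32≤446).
D6: dominated by D1 (p99 latency 434≤541, memory 32≤203).
D7: dominated by D9 (p99 latency 196≤226, memory 279≤358).
D8: not dominated.
D9: not dominated (best p99 latency).
D10: dominated by D1 (p99 latency 434≤652, memory 32≤68).
Pareto-optimal: D1, D8, D9 → 3.

3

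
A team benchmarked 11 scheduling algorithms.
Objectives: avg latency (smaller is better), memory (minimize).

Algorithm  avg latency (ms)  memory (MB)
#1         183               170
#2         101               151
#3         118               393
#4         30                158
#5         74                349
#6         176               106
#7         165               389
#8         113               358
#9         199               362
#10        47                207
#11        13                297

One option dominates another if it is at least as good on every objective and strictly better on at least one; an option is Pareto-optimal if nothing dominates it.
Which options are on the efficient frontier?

#1: dominated by #2 (avg latency 101≤183, memory 151≤170).
#2: not dominated.
#3: dominated by #2 (avg latency 101≤118, memory 151≤393).
#4: not dominated.
#5: dominated by #4 (avg latency 30≤74, memory 158≤349).
#6: not dominated (best memory).
#7: dominated by #2 (avg latency 101≤165, memory 151≤389).
#8: dominated by #2 (avg latency 101≤113, memory 151≤358).
#9: dominated by #1 (avg latency 183≤199, memory 170≤362).
#10: dominated by #4 (avg latency 30≤47, memory 158≤207).
#11: not dominated (best avg latency).

#2, #4, #6, #11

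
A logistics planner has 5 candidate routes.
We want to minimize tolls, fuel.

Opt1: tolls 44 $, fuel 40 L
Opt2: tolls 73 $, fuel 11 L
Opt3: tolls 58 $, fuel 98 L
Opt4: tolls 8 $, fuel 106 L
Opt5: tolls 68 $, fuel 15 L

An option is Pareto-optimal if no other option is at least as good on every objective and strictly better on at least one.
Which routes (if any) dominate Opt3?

Opt1

Opt1: tolls 44≤58, fuel 40≤98 — dominates Opt3.
Others (Opt2, Opt4, Opt5) are each worse than Opt3 on at least one objective.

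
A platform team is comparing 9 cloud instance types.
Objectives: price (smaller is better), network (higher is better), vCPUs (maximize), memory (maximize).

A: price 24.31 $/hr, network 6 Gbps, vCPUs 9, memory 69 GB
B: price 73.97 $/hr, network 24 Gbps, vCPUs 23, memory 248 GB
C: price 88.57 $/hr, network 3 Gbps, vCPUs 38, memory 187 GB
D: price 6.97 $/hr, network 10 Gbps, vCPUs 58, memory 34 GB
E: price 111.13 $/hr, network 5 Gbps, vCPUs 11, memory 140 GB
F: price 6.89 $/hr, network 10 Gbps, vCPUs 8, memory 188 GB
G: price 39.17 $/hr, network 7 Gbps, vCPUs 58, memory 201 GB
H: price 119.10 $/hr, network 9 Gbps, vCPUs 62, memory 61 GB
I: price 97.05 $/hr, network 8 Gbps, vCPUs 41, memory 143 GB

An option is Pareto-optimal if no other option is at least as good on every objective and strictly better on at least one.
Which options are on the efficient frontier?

A: not dominated.
B: not dominated (best network).
C: dominated by G (price 39.17≤88.57, network 7≥3, vCPUs 58≥38, memory 201≥187).
D: not dominated.
E: dominated by B (price 73.97≤111.13, network 24≥5, vCPUs 23≥11, memory 248≥140).
F: not dominated (best price).
G: not dominated.
H: not dominated (best vCPUs).
I: not dominated.

A, B, D, F, G, H, I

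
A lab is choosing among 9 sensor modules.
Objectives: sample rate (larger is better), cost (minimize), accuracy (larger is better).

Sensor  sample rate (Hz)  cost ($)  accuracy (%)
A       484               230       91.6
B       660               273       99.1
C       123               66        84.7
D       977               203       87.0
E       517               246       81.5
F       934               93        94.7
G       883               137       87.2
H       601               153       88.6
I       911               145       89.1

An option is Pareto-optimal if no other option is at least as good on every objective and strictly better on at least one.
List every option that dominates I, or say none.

F: sample rate 934≥911, cost 93≤145, accuracy 94.7≥89.1 — dominates I.
Others (A, B, C, D, E, G, H) are each worse than I on at least one objective.

F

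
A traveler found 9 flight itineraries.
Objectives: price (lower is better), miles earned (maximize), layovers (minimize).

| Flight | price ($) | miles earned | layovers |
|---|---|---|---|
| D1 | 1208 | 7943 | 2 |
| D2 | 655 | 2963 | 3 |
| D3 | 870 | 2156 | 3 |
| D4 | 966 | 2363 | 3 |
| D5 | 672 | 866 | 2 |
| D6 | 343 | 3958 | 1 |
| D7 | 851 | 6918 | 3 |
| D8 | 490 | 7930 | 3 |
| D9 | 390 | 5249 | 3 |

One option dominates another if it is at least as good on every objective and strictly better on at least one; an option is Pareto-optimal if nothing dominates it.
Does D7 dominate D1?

No

D7 vs D1: D7 is worse on miles earned (6918 vs 7943), so it does not dominate D1.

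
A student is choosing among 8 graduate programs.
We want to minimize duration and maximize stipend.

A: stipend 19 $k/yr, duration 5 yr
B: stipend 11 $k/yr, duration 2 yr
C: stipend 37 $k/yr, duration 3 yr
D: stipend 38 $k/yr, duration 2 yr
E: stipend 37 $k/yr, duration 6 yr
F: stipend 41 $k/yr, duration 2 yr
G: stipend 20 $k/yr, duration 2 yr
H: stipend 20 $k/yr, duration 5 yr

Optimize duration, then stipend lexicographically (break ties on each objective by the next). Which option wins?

First minimize duration: best is 2, kept {B, D, F, G}.
Then maximize stipend: best is 41, kept {F}.

F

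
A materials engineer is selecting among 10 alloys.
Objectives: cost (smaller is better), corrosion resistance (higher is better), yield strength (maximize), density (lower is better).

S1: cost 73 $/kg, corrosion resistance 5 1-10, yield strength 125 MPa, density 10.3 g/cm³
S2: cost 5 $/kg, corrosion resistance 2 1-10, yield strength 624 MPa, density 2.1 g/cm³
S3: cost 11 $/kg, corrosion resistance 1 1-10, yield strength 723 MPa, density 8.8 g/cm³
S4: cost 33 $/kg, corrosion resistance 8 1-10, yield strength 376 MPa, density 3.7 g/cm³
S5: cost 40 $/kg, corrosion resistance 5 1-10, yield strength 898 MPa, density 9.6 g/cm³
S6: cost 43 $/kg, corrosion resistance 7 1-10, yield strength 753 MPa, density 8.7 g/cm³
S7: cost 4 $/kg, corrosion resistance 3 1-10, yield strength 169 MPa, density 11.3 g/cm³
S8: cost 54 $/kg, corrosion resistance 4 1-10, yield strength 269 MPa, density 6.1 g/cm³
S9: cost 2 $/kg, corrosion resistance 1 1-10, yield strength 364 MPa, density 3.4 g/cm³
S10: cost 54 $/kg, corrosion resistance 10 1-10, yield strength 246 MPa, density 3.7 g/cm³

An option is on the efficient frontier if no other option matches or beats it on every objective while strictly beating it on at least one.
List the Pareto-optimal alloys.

S2, S3, S4, S5, S6, S7, S9, S10

S1: dominated by S4 (cost 33≤73, corrosion resistance 8≥5, yield strength 376≥125, density 3.7≤10.3).
S2: not dominated (best density).
S3: not dominated.
S4: not dominated.
S5: not dominated (best yield strength).
S6: not dominated.
S7: not dominated.
S8: dominated by S4 (cost 33≤54, corrosion resistance 8≥4, yield strength 376≥269, density 3.7≤6.1).
S9: not dominated (best cost).
S10: not dominated (best corrosion resistance).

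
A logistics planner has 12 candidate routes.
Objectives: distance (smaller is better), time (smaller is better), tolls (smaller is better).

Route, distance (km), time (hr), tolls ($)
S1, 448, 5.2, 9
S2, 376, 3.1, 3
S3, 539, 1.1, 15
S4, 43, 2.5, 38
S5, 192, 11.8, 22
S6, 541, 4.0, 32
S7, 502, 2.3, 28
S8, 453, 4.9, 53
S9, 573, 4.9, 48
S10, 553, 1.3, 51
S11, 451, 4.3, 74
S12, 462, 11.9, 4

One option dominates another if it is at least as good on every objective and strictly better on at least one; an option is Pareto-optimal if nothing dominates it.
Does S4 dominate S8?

S4 vs S8: distance 43≤453, time 2.5≤4.9, tolls 38≤53 — S4 is at least as good on every objective with at least one strict improvement.

Yes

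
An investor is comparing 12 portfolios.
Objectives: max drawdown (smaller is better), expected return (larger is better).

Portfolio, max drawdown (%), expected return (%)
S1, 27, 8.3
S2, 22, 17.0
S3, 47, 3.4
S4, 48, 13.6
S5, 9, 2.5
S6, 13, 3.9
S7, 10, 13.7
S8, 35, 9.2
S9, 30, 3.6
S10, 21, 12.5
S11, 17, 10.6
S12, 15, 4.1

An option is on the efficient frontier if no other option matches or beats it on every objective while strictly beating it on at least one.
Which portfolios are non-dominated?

S2, S5, S7

S1: dominated by S2 (max drawdown 22≤27, expected return 17.0≥8.3).
S2: not dominated (best expected return).
S3: dominated by S1 (max drawdown 27≤47, expected return 8.3≥3.4).
S4: dominated by S2 (max drawdown 22≤48, expected return 17.0≥13.6).
S5: not dominated (best max drawdown).
S6: dominated by S7 (max drawdown 10≤13, expected return 13.7≥3.9).
S7: not dominated.
S8: dominated by S2 (max drawdown 22≤35, expected return 17.0≥9.2).
S9: dominated by S1 (max drawdown 27≤30, expected return 8.3≥3.6).
S10: dominated by S7 (max drawdown 10≤21, expected return 13.7≥12.5).
S11: dominated by S7 (max drawdown 10≤17, expected return 13.7≥10.6).
S12: dominated by S7 (max drawdown 10≤15, expected return 13.7≥4.1).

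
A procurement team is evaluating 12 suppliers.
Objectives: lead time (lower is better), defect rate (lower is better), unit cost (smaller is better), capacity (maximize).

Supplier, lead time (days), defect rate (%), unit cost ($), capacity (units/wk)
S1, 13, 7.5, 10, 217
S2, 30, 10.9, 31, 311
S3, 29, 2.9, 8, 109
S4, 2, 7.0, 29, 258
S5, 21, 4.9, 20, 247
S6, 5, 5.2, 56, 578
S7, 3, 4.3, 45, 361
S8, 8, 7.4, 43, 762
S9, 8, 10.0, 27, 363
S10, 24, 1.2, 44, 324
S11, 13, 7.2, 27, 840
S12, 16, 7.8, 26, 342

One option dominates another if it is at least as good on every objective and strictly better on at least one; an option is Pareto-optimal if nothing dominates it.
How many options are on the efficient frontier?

11

S1: not dominated.
S2: dominated by S9 (lead time 8≤30, defect rate 10.0≤10.9, unit cost 27≤31, capacity 363≥311).
S3: not dominated (best unit cost).
S4: not dominated (best lead time).
S5: not dominated.
S6: not dominated.
S7: not dominated.
S8: not dominated.
S9: not dominated.
S10: not dominated (best defect rate).
S11: not dominated (best capacity).
S12: not dominated.
Pareto-optimal: S1, S3, S4, S5, S6, S7, S8, S9, S10, S11, S12 → 11.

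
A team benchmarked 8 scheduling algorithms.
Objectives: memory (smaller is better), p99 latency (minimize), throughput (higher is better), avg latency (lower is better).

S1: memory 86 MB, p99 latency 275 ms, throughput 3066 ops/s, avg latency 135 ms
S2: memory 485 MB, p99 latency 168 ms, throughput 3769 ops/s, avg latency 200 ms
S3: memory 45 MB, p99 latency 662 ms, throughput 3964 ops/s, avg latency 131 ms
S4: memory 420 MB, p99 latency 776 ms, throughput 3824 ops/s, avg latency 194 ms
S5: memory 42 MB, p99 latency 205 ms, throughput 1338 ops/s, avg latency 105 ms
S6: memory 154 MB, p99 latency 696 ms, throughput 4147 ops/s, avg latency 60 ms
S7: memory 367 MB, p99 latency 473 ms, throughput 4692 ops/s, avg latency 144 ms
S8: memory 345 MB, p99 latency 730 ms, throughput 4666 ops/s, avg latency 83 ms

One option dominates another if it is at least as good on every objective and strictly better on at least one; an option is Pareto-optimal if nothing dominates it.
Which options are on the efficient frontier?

S1: not dominated.
S2: not dominated (best p99 latency).
S3: not dominated.
S4: dominated by S3 (memory 45≤420, p99 latency 662≤776, throughput 3964≥3824, avg latency 131≤194).
S5: not dominated (best memory).
S6: not dominated (best avg latency).
S7: not dominated (best throughput).
S8: not dominated.

S1, S2, S3, S5, S6, S7, S8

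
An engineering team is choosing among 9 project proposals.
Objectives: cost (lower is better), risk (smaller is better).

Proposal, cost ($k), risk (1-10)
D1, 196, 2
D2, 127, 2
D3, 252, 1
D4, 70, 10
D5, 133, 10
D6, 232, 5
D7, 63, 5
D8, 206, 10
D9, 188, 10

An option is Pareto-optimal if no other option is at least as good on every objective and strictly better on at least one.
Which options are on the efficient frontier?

D1: dominated by D2 (cost 127≤196, risk 2≤2).
D2: not dominated.
D3: not dominated (best risk).
D4: dominated by D7 (cost 63≤70, risk 5≤10).
D5: dominated by D2 (cost 127≤133, risk 2≤10).
D6: dominated by D1 (cost 196≤232, risk 2≤5).
D7: not dominated (best cost).
D8: dominated by D1 (cost 196≤206, risk 2≤10).
D9: dominated by D2 (cost 127≤188, risk 2≤10).

D2, D3, D7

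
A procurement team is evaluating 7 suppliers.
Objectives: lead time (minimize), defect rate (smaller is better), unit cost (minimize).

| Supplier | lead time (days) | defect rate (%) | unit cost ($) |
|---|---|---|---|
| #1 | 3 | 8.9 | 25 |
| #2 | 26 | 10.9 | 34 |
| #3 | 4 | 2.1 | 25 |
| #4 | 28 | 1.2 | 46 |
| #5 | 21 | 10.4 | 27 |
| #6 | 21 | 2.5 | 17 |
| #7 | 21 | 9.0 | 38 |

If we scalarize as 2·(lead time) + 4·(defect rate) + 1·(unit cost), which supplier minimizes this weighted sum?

#3

#1: 2·3 + 4·8.9 + 1·25 = 66.6
#2: 2·26 + 4·10.9 + 1·34 = 129.6
#3: 2·4 + 4·2.1 + 1·25 = 41.4
#4: 2·28 + 4·1.2 + 1·46 = 106.8
#5: 2·21 + 4·10.4 + 1·27 = 110.6
#6: 2·21 + 4·2.5 + 1·17 = 69.0
#7: 2·21 + 4·9.0 + 1·38 = 116.0
Lowest: #3 at 41.4.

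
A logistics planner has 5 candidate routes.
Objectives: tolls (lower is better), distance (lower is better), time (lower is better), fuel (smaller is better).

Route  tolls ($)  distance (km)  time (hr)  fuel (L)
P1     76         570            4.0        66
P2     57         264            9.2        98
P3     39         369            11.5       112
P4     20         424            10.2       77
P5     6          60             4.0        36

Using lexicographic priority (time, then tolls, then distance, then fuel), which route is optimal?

P5

First minimize time: best is 4.0, kept {P1, P5}.
Then minimize tolls: best is 6, kept {P5}.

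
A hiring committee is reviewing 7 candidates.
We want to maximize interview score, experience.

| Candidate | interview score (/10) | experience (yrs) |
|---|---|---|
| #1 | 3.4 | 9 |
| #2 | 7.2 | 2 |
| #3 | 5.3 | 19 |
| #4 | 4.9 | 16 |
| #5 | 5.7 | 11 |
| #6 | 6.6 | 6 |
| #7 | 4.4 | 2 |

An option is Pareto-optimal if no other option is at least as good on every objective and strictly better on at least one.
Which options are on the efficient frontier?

#1: dominated by #3 (interview score 5.3≥3.4, experience 19≥9).
#2: not dominated (best interview score).
#3: not dominated (best experience).
#4: dominated by #3 (interview score 5.3≥4.9, experience 19≥16).
#5: not dominated.
#6: not dominated.
#7: dominated by #2 (interview score 7.2≥4.4, experience 2≥2).

#2, #3, #5, #6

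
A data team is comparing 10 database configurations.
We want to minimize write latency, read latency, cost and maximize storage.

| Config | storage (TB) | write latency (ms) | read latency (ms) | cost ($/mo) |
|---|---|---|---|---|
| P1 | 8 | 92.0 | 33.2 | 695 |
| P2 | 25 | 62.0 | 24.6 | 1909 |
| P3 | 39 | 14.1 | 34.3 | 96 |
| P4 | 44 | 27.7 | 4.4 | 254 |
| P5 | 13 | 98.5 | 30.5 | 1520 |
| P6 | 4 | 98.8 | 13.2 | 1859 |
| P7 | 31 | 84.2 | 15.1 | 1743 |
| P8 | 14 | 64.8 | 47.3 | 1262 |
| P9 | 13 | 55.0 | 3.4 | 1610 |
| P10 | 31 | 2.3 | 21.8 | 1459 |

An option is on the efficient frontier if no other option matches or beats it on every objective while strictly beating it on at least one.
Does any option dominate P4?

No

P1: worse on storage (8 vs 44).
P2: worse on storage (25 vs 44).
P3: worse on storage (39 vs 44).
P5: worse on storage (13 vs 44).
P6: worse on storage (4 vs 44).
P7: worse on storage (31 vs 44).
P8: worse on storage (14 vs 44).
P9: worse on storage (13 vs 44).
P10: worse on storage (31 vs 44).
No option is at least as good as P4 on every objective and strictly better on one.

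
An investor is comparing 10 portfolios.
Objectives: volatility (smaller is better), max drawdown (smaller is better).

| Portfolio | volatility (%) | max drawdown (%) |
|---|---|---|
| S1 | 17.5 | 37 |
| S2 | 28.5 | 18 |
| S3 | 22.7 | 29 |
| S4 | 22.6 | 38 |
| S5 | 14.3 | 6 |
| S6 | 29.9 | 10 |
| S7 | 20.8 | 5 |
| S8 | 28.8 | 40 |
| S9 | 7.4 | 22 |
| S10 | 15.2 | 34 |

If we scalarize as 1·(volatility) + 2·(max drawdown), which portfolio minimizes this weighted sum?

S1: 1·17.5 + 2·37 = 91.5
S2: 1·28.5 + 2·18 = 64.5
S3: 1·22.7 + 2·29 = 80.7
S4: 1·22.6 + 2·38 = 98.6
S5: 1·14.3 + 2·6 = 26.3
S6: 1·29.9 + 2·10 = 49.9
S7: 1·20.8 + 2·5 = 30.8
S8: 1·28.8 + 2·40 = 108.8
S9: 1·7.4 + 2·22 = 51.4
S10: 1·15.2 + 2·34 = 83.2
Lowest: S5 at 26.3.

S5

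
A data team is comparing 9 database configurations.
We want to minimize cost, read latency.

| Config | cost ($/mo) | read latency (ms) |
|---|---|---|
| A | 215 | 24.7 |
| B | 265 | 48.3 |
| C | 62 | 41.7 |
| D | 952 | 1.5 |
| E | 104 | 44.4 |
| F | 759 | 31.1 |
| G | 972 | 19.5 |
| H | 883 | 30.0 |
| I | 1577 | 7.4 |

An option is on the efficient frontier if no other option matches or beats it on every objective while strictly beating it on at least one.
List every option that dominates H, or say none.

A

A: cost 215≤883, read latency 24.7≤30.0 — dominates H.
Others (B, C, D, E, F, G, I) are each worse than H on at least one objective.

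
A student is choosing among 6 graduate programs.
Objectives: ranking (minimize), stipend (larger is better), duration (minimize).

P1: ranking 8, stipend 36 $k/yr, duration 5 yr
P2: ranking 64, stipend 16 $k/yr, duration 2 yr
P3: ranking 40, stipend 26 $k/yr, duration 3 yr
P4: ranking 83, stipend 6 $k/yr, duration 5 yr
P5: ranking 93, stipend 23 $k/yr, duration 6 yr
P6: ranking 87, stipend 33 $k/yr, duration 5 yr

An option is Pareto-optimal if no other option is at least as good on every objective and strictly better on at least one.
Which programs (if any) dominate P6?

P1

P1: ranking 8≤87, stipend 36≥33, duration 5≤5 — dominates P6.
Others (P2, P3, P4, P5) are each worse than P6 on at least one objective.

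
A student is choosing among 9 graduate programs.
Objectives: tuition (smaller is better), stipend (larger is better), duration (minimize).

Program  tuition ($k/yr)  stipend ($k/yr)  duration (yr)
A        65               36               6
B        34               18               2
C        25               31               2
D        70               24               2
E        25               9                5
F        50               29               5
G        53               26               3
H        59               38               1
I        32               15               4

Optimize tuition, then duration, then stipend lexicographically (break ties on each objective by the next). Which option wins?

C

First minimize tuition: best is 25, kept {C, E}.
Then minimize duration: best is 2, kept {C}.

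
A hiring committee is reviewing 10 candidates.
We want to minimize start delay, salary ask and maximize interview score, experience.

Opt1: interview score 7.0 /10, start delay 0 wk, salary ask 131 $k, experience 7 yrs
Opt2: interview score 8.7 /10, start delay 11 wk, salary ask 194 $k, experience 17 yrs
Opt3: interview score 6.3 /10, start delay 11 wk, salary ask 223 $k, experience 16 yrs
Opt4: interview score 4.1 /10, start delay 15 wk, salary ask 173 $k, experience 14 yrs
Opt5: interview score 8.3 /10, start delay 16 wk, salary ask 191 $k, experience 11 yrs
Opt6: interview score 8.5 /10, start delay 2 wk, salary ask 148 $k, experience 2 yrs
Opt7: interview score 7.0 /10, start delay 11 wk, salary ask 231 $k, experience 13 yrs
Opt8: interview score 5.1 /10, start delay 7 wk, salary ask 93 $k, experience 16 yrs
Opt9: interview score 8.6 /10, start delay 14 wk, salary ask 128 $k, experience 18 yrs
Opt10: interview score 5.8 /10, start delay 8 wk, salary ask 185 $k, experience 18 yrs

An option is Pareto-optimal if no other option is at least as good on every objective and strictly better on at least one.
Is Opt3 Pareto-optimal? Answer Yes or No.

Opt2 vs Opt3: interview score 8.7≥6.3, start delay 11≤11, salary ask 194≤223, experience 17≥16 — Opt2 is at least as good on every objective and strictly better on at least one, so Opt2 dominates Opt3.

No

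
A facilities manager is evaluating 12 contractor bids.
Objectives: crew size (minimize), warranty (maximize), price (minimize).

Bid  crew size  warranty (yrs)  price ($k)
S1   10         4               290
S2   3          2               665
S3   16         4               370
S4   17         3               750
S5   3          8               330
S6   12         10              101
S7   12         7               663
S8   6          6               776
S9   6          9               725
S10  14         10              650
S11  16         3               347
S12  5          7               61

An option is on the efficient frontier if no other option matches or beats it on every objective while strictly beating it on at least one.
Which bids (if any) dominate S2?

S5

S5: crew size 3≤3, warranty 8≥2, price 330≤665 — dominates S2.
Others (S1, S3, S4, S6, S7, S8, S9, S10, S11, S12) are each worse than S2 on at least one objective.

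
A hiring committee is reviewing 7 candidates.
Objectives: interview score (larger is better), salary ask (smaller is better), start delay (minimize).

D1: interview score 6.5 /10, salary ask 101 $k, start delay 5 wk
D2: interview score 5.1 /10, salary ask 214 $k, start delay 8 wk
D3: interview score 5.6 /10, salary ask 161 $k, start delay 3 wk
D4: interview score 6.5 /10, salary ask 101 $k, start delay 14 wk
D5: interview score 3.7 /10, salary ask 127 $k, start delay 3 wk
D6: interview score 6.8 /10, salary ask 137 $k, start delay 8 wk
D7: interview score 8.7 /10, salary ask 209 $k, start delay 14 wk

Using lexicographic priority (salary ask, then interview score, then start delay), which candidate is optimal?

D1

First minimize salary ask: best is 101, kept {D1, D4}.
Then maximize interview score: best is 6.5, kept {D1, D4}.
Then minimize start delay: best is 5, kept {D1}.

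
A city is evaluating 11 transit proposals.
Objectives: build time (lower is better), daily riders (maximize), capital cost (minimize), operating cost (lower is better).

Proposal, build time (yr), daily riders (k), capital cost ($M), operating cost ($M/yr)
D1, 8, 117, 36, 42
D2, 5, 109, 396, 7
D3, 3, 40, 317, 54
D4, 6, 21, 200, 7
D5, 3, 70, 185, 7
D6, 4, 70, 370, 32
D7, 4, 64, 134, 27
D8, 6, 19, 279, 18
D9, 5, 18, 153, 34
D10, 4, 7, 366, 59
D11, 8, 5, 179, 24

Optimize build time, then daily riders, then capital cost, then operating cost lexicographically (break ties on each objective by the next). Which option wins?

D5

First minimize build time: best is 3, kept {D3, D5}.
Then maximize daily riders: best is 70, kept {D5}.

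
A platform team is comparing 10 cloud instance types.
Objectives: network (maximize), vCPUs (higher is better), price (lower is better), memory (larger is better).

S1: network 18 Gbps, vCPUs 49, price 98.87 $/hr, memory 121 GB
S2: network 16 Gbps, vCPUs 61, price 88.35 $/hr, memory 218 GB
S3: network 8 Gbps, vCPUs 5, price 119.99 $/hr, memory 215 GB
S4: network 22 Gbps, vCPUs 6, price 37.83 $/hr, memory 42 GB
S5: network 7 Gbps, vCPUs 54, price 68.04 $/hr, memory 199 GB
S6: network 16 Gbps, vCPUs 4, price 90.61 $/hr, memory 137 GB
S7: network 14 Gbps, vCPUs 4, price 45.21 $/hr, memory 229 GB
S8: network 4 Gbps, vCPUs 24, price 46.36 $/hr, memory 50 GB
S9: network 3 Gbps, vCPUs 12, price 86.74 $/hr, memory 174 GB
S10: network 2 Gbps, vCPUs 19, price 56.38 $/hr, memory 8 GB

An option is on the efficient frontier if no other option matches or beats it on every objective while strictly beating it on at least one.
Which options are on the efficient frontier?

S1: not dominated.
S2: not dominated (best vCPUs).
S3: dominated by S2 (network 16≥8, vCPUs 61≥5, price 88.35≤119.99, memory 218≥215).
S4: not dominated (best network).
S5: not dominated.
S6: dominated by S2 (network 16≥16, vCPUs 61≥4, price 88.35≤90.61, memory 218≥137).
S7: not dominated (best memory).
S8: not dominated.
S9: dominated by S5 (network 7≥3, vCPUs 54≥12, price 68.04≤86.74, memory 199≥174).
S10: dominated by S8 (network 4≥2, vCPUs 24≥19, price 46.36≤56.38, memory 50≥8).

S1, S2, S4, S5, S7, S8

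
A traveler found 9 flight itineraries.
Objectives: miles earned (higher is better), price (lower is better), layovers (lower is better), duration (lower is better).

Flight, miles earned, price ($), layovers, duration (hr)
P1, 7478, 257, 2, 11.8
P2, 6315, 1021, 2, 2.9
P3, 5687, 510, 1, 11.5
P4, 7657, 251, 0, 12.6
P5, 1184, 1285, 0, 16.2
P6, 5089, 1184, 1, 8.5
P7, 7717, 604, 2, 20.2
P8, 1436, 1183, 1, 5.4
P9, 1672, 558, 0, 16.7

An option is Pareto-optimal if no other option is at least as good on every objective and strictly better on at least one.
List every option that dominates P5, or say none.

P4

P4: miles earned 7657≥1184, price 251≤1285, layovers 0≤0, duration 12.6≤16.2 — dominates P5.
Others (P1, P2, P3, P6, P7, P8, P9) are each worse than P5 on at least one objective.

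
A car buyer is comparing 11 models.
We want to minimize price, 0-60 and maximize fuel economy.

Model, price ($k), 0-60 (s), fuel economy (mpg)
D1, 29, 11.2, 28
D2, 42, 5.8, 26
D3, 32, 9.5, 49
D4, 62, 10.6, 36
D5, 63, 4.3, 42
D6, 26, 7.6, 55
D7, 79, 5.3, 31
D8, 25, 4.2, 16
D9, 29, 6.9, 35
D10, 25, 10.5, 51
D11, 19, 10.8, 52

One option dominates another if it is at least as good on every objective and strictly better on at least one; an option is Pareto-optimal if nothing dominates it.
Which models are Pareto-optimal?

D2, D5, D6, D8, D9, D10, D11

D1: dominated by D6 (price 26≤29, 0-60 7.6≤11.2, fuel economy 55≥28).
D2: not dominated.
D3: dominated by D6 (price 26≤32, 0-60 7.6≤9.5, fuel economy 55≥49).
D4: dominated by D3 (price 32≤62, 0-60 9.5≤10.6, fuel economy 49≥36).
D5: not dominated.
D6: not dominated (best fuel economy).
D7: dominated by D5 (price 63≤79, 0-60 4.3≤5.3, fuel economy 42≥31).
D8: not dominated (best 0-60).
D9: not dominated.
D10: not dominated.
D11: not dominated (best price).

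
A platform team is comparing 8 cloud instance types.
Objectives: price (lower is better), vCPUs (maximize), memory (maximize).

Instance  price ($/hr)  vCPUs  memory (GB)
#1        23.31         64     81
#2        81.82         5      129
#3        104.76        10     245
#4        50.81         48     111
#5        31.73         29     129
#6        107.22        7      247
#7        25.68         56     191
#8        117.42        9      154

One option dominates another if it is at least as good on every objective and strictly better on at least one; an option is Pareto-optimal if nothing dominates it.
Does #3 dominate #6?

No

#3 vs #6: #3 is worse on memory (245 vs 247), so it does not dominate #6.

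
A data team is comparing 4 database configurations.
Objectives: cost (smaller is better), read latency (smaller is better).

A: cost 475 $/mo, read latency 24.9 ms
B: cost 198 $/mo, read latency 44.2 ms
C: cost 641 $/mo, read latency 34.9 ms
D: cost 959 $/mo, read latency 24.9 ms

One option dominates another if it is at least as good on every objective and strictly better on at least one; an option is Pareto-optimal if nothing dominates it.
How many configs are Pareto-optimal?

2

A: not dominated.
B: not dominated (best cost).
C: dominated by A (cost 475≤641, read latency 24.9≤34.9).
D: dominated by A (cost 475≤959, read latency 24.9≤24.9).
Pareto-optimal: A, B → 2.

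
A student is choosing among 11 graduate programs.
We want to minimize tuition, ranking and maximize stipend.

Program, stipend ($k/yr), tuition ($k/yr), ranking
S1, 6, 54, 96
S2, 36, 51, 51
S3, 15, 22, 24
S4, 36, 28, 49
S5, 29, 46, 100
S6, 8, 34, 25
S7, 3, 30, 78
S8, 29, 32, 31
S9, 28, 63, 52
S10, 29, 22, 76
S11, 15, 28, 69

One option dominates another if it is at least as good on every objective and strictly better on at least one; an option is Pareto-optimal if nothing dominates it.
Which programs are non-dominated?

S1: dominated by S2 (stipend 36≥6, tuition 51≤54, ranking 51≤96).
S2: dominated by S4 (stipend 36≥36, tuition 28≤51, ranking 49≤51).
S3: not dominated (best ranking).
S4: not dominated.
S5: dominated by S4 (stipend 36≥29, tuition 28≤46, ranking 49≤100).
S6: dominated by S3 (stipend 15≥8, tuition 22≤34, ranking 24≤25).
S7: dominated by S3 (stipend 15≥3, tuition 22≤30, ranking 24≤78).
S8: not dominated.
S9: dominated by S2 (stipend 36≥28, tuition 51≤63, ranking 51≤52).
S10: not dominated.
S11: dominated by S3 (stipend 15≥15, tuition 22≤28, ranking 24≤69).

S3, S4, S8, S10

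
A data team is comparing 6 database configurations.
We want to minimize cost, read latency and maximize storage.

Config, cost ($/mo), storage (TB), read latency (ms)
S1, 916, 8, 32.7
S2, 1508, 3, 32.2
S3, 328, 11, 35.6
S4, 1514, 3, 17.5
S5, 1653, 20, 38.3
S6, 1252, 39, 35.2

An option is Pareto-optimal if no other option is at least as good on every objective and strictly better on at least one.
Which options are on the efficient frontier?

S1, S2, S3, S4, S6

S1: not dominated.
S2: not dominated.
S3: not dominated (best cost).
S4: not dominated (best read latency).
S5: dominated by S6 (cost 1252≤1653, storage 39≥20, read latency 35.2≤38.3).
S6: not dominated (best storage).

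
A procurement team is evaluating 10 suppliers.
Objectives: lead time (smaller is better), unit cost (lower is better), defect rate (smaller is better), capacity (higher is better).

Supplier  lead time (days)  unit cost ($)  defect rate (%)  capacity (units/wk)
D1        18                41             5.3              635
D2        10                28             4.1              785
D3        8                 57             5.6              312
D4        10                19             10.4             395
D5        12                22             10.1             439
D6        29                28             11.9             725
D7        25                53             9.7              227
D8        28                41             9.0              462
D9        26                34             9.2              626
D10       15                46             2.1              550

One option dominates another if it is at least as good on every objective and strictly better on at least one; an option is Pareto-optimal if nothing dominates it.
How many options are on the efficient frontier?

D1: dominated by D2 (lead time 10≤18, unit cost 28≤41, defect rate 4.1≤5.3, capacity 785≥635).
D2: not dominated (best capacity).
D3: not dominated (best lead time).
D4: not dominated (best unit cost).
D5: not dominated.
D6: dominated by D2 (lead time 10≤29, unit cost 28≤28, defect rate 4.1≤11.9, capacity 785≥725).
D7: dominated by D1 (lead time 18≤25, unit cost 41≤53, defect rate 5.3≤9.7, capacity 635≥227).
D8: dominated by D1 (lead time 18≤28, unit cost 41≤41, defect rate 5.3≤9.0, capacity 635≥462).
D9: dominated by D2 (lead time 10≤26, unit cost 28≤34, defect rate 4.1≤9.2, capacity 785≥626).
D10: not dominated (best defect rate).
Pareto-optimal: D2, D3, D4, D5, D10 → 5.

5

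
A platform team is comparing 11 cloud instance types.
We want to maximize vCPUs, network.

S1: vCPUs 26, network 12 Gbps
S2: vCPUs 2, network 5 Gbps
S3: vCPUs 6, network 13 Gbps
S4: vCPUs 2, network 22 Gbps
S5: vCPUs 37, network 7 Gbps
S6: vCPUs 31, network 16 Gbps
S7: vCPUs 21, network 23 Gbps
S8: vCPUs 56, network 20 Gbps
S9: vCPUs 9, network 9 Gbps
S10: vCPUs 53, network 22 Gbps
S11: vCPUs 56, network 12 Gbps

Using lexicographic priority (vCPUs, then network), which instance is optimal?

First maximize vCPUs: best is 56, kept {S8, S11}.
Then maximize network: best is 20, kept {S8}.

S8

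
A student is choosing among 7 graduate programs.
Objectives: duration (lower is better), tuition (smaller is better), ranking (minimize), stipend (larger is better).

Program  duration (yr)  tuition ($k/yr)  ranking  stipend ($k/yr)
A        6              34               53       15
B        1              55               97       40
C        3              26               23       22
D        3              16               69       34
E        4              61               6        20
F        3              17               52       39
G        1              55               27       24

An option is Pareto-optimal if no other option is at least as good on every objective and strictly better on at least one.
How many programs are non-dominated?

A: dominated by C (duration 3≤6, tuition 26≤34, ranking 23≤53, stipend 22≥15).
B: not dominated (best stipend).
C: not dominated.
D: not dominated (best tuition).
E: not dominated (best ranking).
F: not dominated.
G: not dominated.
Pareto-optimal: B, C, D, E, F, G → 6.

6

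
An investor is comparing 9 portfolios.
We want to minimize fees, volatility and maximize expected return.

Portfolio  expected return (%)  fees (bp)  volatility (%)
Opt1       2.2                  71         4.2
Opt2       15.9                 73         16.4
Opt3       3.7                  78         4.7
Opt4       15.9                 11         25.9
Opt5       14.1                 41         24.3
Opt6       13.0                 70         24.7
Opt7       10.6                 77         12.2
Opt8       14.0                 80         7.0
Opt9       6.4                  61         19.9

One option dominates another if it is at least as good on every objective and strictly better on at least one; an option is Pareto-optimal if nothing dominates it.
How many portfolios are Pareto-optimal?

Opt1: not dominated (best volatility).
Opt2: not dominated.
Opt3: not dominated.
Opt4: not dominated (best fees).
Opt5: not dominated.
Opt6: dominated by Opt5 (expected return 14.1≥13.0, fees 41≤70, volatility 24.3≤24.7).
Opt7: not dominated.
Opt8: not dominated.
Opt9: not dominated.
Pareto-optimal: Opt1, Opt2, Opt3, Opt4, Opt5, Opt7, Opt8, Opt9 → 8.

8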